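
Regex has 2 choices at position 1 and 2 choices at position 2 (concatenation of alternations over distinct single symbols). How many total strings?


First group: 2 alternatives
Second group: 2 alternatives
Concatenation: each choice from group 1 pairs with each from group 2
Total = 2 x 2 = 4

4


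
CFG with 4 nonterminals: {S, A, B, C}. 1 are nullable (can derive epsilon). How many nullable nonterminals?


Nonterminals: {S, A, B, C}
A nonterminal is nullable if it can derive epsilon
Counting nullable nonterminals: 1
Total nullable = 1

1


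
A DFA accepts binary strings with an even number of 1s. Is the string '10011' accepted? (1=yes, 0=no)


DFA has 2 states: q_even (start, accept=yes) and q_odd
Processing string '10011' character by character:
  Position 0: read '1', 1-count=1 -> q_odd
  Position 1: read '0', 1-count=1 -> q_odd (no change)
  Position 2: read '0', 1-count=1 -> q_odd (no change)
  Position 3: read '1', 1-count=2 -> q_even
  Position 4: read '1', 1-count=3 -> q_odd
Final state: q_odd, total 1s = 3 (odd); the DFA requires an even count -> reject

0


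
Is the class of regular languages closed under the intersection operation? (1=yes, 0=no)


Regular languages are closed under:
- Union (DFA product construction)
- Intersection (DFA product construction)
- Complement (swap accept/reject states)
- Concatenation (NFA construction)
- Kleene star (NFA construction)
intersection is in this list
Therefore: closed

1


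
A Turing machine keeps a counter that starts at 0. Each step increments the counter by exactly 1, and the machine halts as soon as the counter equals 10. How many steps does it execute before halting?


Counter starts at 0. Counting sequence:
  Step 1: counter = 1
  Step 2: counter = 2
  Step 3: counter = 3
  Step 4: counter = 4
  Step 5: counter = 5
  Step 6: counter = 6
  ...
  Step 10: counter = 10
Counter reached 10 -> halt
Total steps = 10

10


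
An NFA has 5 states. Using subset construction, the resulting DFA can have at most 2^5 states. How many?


NFA has 5 states
Subset construction: each DFA state = subset of NFA states
Maximum subsets = 2^5
2^5 = 32

32


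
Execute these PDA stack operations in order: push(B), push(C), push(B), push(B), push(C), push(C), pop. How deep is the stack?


Tracing stack operations:
  push(B) -> stack = [B], depth=1
  push(C) -> stack = [B,C], depth=2
  push(B) -> stack = [B,C,B], depth=3
  push(B) -> stack = [B,C,B,B], depth=4
  push(C) -> stack = [B,C,B,B,C], depth=5
  push(C) -> stack = [B,C,B,B,C,C], depth=6
  pop -> removed C, stack = [B,C,B,B,C], depth=5
Final depth = 5

5


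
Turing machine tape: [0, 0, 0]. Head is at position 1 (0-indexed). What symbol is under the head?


Tape: [0, 0, 0]
Positions: 0 1 2
Values:    0 0 0
Head at position 1
tape[1] = 0

0


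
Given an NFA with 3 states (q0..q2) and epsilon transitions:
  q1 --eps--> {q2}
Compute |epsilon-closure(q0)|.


Starting from q0
Initialize closure = {q0}
q0 has no outgoing epsilon transitions -> nothing to add
Final closure: {q0}
Size = 1

1


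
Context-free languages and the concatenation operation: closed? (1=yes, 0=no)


CFL closure properties:
  Closed under: union, concatenation, Kleene star
  NOT closed under: intersection, complement
Operation 'concatenation' is in closed list -> Yes (closed)

1


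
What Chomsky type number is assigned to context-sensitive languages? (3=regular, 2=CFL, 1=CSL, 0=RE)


Chomsky hierarchy levels:
  Type 3: Regular (DFA/NFA/regex)
  Type 2: Context-free (PDA)
  Type 1: Context-sensitive
  Type 0: Recursively enumerable (TM)
'context-sensitive' corresponds to Type 1

1


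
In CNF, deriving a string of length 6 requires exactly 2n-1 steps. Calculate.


Chomsky Normal Form derivation:
String length n = 6
Each step either:
  - Splits a nonterminal into two (n-1 such steps)
  - Converts a nonterminal to terminal (n such steps)
Total = (n-1) + n = 2n - 1
= 2(6) - 1
= 12 - 1
= 11

11


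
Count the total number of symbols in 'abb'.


String: 'abb'
Counting characters:
  'a' appears 1 time(s)
  'b' appears 2 time(s)
Total length = 1 + 2 = 3

3


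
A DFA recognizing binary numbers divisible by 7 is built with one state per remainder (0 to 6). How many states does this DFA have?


Divisibility by 7 is tracked via the remainder mod 7: 0, 1, ..., 6
The construction assigns one state to each remainder
Number of remainders = 7

7


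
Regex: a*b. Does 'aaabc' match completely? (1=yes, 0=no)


Pattern: a*b
String: 'aaabc'
Pattern requires: zero or more 'a's followed by exactly one 'b'
Found 3 leading 'a's
Remaining: 'bc'
Remaining is not 'b' -> no match
Result: 0

0


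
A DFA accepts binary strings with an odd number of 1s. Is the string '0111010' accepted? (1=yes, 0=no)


DFA has 2 states: q_even (start, accept=no) and q_odd
Processing string '0111010' character by character:
  Position 0: read '0', 1-count=0 -> q_even (no change)
  Position 1: read '1', 1-count=1 -> q_odd
  Position 2: read '1', 1-count=2 -> q_even
  Position 3: read '1', 1-count=3 -> q_odd
  Position 4: read '0', 1-count=3 -> q_odd (no change)
  Position 5: read '1', 1-count=4 -> q_even
  Position 6: read '0', 1-count=4 -> q_even (no change)
Final state: q_even, total 1s = 4 (even); the DFA requires an odd count -> reject

0


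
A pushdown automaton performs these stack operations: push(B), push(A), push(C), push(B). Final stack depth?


Tracing stack operations:
  push(B) -> stack = [B], depth=1
  push(A) -> stack = [B,A], depth=2
  push(C) -> stack = [B,A,C], depth=3
  push(B) -> stack = [B,A,C,B], depth=4
Final depth = 4

4


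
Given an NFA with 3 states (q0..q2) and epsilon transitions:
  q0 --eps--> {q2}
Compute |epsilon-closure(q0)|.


Starting from q0
Initialize closure = {q0}
Follow epsilon from q0 -> add q2
Final closure: {q0, q2}
Size = 2

2


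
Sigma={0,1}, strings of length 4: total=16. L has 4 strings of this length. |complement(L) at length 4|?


Alphabet: {0,1}
String length: 4
Total strings of length 4 = 2^4 = 16
Strings in L = 4
Complement = total - |L|
= 16 - 4
= 12

12


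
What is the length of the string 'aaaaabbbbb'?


String: 'aaaaabbbbb'
Counting characters:
  'a' appears 5 time(s)
  'b' appears 5 time(s)
Total length = 5 + 5 = 10

10


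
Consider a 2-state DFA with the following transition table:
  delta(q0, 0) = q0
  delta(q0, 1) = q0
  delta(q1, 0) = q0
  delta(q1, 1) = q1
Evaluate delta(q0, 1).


Looking up transition function:
delta(q0, 1) in the table
Row: q0, Column: 1
Result: q0

q0


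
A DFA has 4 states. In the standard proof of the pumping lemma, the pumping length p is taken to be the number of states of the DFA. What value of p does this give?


Pumping lemma for regular languages (standard proof):
Take p = |Q|, the number of DFA states.
Any string of length >= |Q| passes through |Q|+1 states while reading its first |Q| symbols,
so by pigeonhole some state repeats, giving the loop that can be pumped.
Here |Q| = 4
Therefore the proof uses p = 4

4


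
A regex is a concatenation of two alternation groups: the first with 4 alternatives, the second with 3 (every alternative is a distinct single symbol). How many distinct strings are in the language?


First group: 4 alternatives
Second group: 3 alternatives
Concatenation: each choice from group 1 pairs with each from group 2
Total = 4 x 3 = 12

12


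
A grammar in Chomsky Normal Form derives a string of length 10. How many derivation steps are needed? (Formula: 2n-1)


Chomsky Normal Form derivation:
String length n = 10
Each step either:
  - Splits a nonterminal into two (n-1 such steps)
  - Converts a nonterminal to terminal (n such steps)
Total = (n-1) + n = 2n - 1
= 2(10) - 1
= 20 - 1
= 19

19


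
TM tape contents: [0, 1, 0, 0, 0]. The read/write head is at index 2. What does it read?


Tape: [0, 1, 0, 0, 0]
Positions: 0 1 2 3 4
Values:    0 1 0 0 0
Head at position 2
tape[2] = 0

0


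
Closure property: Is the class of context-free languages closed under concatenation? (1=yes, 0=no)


CFL closure properties:
  Closed under: union, concatenation, Kleene star
  NOT closed under: intersection, complement
Operation 'concatenation' is in closed list -> Yes (closed)

1


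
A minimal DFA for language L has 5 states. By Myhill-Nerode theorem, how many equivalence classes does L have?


Myhill-Nerode theorem:
Number of equivalence classes = number of states in minimal DFA
Minimal DFA states = 5
Therefore equivalence classes = 5

5


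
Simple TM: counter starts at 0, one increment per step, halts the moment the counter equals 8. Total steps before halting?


Counter starts at 0. Counting sequence:
  Step 1: counter = 1
  Step 2: counter = 2
  Step 3: counter = 3
  Step 4: counter = 4
  Step 5: counter = 5
  Step 6: counter = 6
  Step 7: counter = 7
  Step 8: counter = 8
Counter reached 8 -> halt
Total steps = 8

8


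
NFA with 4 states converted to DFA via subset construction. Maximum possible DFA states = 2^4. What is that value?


NFA has 4 states
Subset construction: each DFA state = subset of NFA states
Maximum subsets = 2^4
2^4 = 16

16


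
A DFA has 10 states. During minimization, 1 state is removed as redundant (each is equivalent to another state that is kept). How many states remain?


Original DFA: 10 states
Redundant states removed: 1
Minimized states = original - removed
= 10 - 1
= 9

9


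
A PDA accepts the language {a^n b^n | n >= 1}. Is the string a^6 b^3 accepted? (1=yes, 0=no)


Language requires equal numbers of a's and b's
PDA pushes for each 'a', pops for each 'b'
Number of a's = 6
Number of b's = 3
6 != 3 -> Reject

0


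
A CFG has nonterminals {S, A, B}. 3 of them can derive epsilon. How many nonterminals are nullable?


Nonterminals: {S, A, B}
A nonterminal is nullable if it can derive epsilon
Counting nullable nonterminals: 3
Total nullable = 3

3


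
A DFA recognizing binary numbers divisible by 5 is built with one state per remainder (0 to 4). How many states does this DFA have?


Divisibility by 5 is tracked via the remainder mod 5: 0, 1, ..., 4
The construction assigns one state to each remainder
Number of remainders = 5

5


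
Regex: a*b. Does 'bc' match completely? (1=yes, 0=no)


Pattern: a*b
String: 'bc'
Pattern requires: zero or more 'a's followed by exactly one 'b'
Found 0 leading 'a's
Remaining: 'bc'
Remaining is not 'b' -> no match
Result: 0

0


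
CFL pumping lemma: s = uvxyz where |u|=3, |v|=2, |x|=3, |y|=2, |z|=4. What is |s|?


|s| = |u| + |v| + |x| + |y| + |z|
= 3 + 2 + 3 + 2 + 4
= 5 + 3 + 6
= 8 + 6
= 14

14


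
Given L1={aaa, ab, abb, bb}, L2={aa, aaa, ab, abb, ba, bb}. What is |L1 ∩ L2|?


L1 = {aaa, ab, abb, bb}
L2 = {aa, aaa, ab, abb, ba, bb}
Checking each string in L1 against L2:
  'aaa': in L2? Yes
  'ab': in L2? Yes
  'abb': in L2? Yes
  'bb': in L2? Yes
Intersection = {aaa, ab, abb, bb}
|L1 ∩ L2| = 4

4


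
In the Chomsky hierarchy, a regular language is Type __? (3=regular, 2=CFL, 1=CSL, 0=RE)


Chomsky hierarchy levels:
  Type 3: Regular (DFA/NFA/regex)
  Type 2: Context-free (PDA)
  Type 1: Context-sensitive
  Type 0: Recursively enumerable (TM)
'regular' corresponds to Type 3

3


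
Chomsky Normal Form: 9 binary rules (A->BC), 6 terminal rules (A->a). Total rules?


CNF allows two rule forms:
  A -> BC (binary): 9 rules
  A -> a (terminal): 6 rules
Total = 9 + 6 = 15

15


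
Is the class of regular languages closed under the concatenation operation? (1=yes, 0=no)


Regular languages are closed under:
- Union (DFA product construction)
- Intersection (DFA product construction)
- Complement (swap accept/reject states)
- Concatenation (NFA construction)
- Kleene star (NFA construction)
concatenation is in this list
Therefore: closed

1


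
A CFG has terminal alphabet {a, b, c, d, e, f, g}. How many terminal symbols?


Terminal symbols: a, b, c, d, e, f, g
Counting each: a (#1), b (#2), c (#3), d (#4), e (#5), f (#6), g (#7)
Total = 7

7


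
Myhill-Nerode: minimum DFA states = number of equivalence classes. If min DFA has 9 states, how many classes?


Myhill-Nerode theorem:
Number of equivalence classes = number of states in minimal DFA
Minimal DFA states = 9
Therefore equivalence classes = 9

9


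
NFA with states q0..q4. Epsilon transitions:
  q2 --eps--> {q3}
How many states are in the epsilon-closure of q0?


Starting from q0
Initialize closure = {q0}
q0 has no outgoing epsilon transitions -> nothing to add
Final closure: {q0}
Size = 1

1


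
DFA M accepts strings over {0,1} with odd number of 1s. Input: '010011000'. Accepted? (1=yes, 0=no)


DFA has 2 states: q_even (start, accept=no) and q_odd
Processing string '010011000' character by character:
  Position 0: read '0', 1-count=0 -> q_even (no change)
  Position 1: read '1', 1-count=1 -> q_odd
  Position 2: read '0', 1-count=1 -> q_odd (no change)
  Position 3: read '0', 1-count=1 -> q_odd (no change)
  Position 4: read '1', 1-count=2 -> q_even
  Position 5: read '1', 1-count=3 -> q_odd
  Position 6: read '0', 1-count=3 -> q_odd (no change)
  Position 7: read '0', 1-count=3 -> q_odd (no change)
  Position 8: read '0', 1-count=3 -> q_odd (no change)
Final state: q_odd, total 1s = 3 (odd); the DFA requires an odd count -> accept

1


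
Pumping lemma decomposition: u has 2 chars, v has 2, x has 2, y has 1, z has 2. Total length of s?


|s| = |u| + |v| + |x| + |y| + |z|
= 2 + 2 + 2 + 1 + 2
= 4 + 2 + 3
= 6 + 3
= 9

9


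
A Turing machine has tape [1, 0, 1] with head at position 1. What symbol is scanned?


Tape: [1, 0, 1]
Positions: 0 1 2
Values:    1 0 1
Head at position 1
tape[1] = 0

0


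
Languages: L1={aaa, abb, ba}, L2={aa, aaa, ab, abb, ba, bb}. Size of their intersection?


L1 = {aaa, abb, ba}
L2 = {aa, aaa, ab, abb, ba, bb}
Checking each string in L1 against L2:
  'aaa': in L2? Yes
  'abb': in L2? Yes
  'ba': in L2? Yes
Intersection = {aaa, abb, ba}
|L1 ∩ L2| = 3

3


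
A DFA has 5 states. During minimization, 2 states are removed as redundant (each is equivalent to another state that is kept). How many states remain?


Original DFA: 5 states
Redundant states removed: 2
Minimized states = original - removed
= 5 - 2
= 3

3


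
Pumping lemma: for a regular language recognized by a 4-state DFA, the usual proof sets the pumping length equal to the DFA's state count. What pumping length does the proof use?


Pumping lemma for regular languages (standard proof):
Take p = |Q|, the number of DFA states.
Any string of length >= |Q| passes through |Q|+1 states while reading its first |Q| symbols,
so by pigeonhole some state repeats, giving the loop that can be pumped.
Here |Q| = 4
Therefore the proof uses p = 4

4


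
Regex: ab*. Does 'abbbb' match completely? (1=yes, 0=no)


Pattern: ab*
String: 'abbbb'
Pattern requires: exactly one 'a' followed by zero or more 'b's
First char is 'a' -> OK
Rest 'bbbb': all b's? Yes
Result: 1

1


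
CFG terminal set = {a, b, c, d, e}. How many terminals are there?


Terminal symbols: a, b, c, d, e
Counting each: a (#1), b (#2), c (#3), d (#4), e (#5)
Total = 5

5


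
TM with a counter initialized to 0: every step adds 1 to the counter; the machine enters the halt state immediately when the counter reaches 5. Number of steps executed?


Counter starts at 0. Counting sequence:
  Step 1: counter = 1
  Step 2: counter = 2
  Step 3: counter = 3
  Step 4: counter = 4
  Step 5: counter = 5
Counter reached 5 -> halt
Total steps = 5

5


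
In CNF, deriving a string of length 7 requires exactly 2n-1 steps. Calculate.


Chomsky Normal Form derivation:
String length n = 7
Each step either:
  - Splits a nonterminal into two (n-1 such steps)
  - Converts a nonterminal to terminal (n such steps)
Total = (n-1) + n = 2n - 1
= 2(7) - 1
= 14 - 1
= 13

13


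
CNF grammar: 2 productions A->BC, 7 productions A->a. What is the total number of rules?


CNF allows two rule forms:
  A -> BC (binary): 2 rules
  A -> a (terminal): 7 rules
Total = 2 + 7 = 9

9


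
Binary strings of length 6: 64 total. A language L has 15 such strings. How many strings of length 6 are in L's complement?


Alphabet: {0,1}
String length: 6
Total strings of length 6 = 2^6 = 64
Strings in L = 15
Complement = total - |L|
= 64 - 15
= 49

49


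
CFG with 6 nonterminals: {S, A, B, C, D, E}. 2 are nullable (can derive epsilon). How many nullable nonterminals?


Nonterminals: {S, A, B, C, D, E}
A nonterminal is nullable if it can derive epsilon
Counting nullable nonterminals: 2
Total nullable = 2

2


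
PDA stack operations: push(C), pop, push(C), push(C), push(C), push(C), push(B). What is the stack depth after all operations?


Tracing stack operations:
  push(C) -> stack = [C], depth=1
  pop -> removed C, stack = [], depth=0
  push(C) -> stack = [C], depth=1
  push(C) -> stack = [C,C], depth=2
  push(C) -> stack = [C,C,C], depth=3
  push(C) -> stack = [C,C,C,C], depth=4
  push(B) -> stack = [C,C,C,C,B], depth=5
Final depth = 5

5


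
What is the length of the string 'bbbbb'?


String: 'bbbbb'
Counting characters:
  'b' appears 5 time(s)
Total length = 0 + 5 = 5

5


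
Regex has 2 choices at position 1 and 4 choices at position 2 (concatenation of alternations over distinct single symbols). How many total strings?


First group: 2 alternatives
Second group: 4 alternatives
Concatenation: each choice from group 1 pairs with each from group 2
Total = 2 x 4 = 8

8


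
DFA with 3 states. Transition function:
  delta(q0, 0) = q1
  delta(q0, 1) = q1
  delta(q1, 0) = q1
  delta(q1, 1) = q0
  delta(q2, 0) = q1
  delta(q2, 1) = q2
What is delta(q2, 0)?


Looking up transition function:
delta(q2, 0) in the table
Row: q2, Column: 0
Result: q1

q1


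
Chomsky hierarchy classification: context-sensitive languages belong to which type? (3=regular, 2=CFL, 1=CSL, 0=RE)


Chomsky hierarchy levels:
  Type 3: Regular (DFA/NFA/regex)
  Type 2: Context-free (PDA)
  Type 1: Context-sensitive
  Type 0: Recursively enumerable (TM)
'context-sensitive' corresponds to Type 1

1


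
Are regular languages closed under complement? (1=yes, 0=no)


Regular languages are closed under all standard operations:
- Union: Yes (product construction)
- Intersection: Yes (product construction)
- Complement: Yes (swap accept/reject)
- Concatenation: Yes (NFA construction)
Operation: complement -> Closed

1


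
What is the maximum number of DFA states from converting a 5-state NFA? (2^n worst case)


NFA has 5 states
Subset construction: each DFA state = subset of NFA states
Maximum subsets = 2^5
2^5 = 32

32


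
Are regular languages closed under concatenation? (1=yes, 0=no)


Regular languages are closed under:
- Union (DFA product construction)
- Intersection (DFA product construction)
- Complement (swap accept/reject states)
- Concatenation (NFA construction)
- Kleene star (NFA construction)
concatenation is in this list
Therefore: closed

1


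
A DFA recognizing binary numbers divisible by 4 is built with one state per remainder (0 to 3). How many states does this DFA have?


Divisibility by 4 is tracked via the remainder mod 4: 0, 1, ..., 3
The construction assigns one state to each remainder
Number of remainders = 4

4


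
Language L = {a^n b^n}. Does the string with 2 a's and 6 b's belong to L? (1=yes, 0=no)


Language requires equal numbers of a's and b's
PDA pushes for each 'a', pops for each 'b'
Number of a's = 2
Number of b's = 6
2 != 6 -> Reject

0


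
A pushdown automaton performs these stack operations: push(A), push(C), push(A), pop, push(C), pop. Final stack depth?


Tracing stack operations:
  push(A) -> stack = [A], depth=1
  push(C) -> stack = [A,C], depth=2
  push(A) -> stack = [A,C,A], depth=3
  pop -> removed A, stack = [A,C], depth=2
  push(C) -> stack = [A,C,C], depth=3
  pop -> removed C, stack = [A,C], depth=2
Final depth = 2

2


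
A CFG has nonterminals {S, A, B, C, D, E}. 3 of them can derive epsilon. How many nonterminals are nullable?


Nonterminals: {S, A, B, C, D, E}
A nonterminal is nullable if it can derive epsilon
Counting nullable nonterminals: 3
Total nullable = 3

3


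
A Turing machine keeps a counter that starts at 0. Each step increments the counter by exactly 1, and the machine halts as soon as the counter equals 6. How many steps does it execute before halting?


Counter starts at 0. Counting sequence:
  Step 1: counter = 1
  Step 2: counter = 2
  Step 3: counter = 3
  Step 4: counter = 4
  Step 5: counter = 5
  Step 6: counter = 6
Counter reached 6 -> halt
Total steps = 6

6


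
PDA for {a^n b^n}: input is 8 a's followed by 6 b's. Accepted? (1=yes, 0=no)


Language requires equal numbers of a's and b's
PDA pushes for each 'a', pops for each 'b'
Number of a's = 8
Number of b's = 6
8 != 6 -> Reject

0


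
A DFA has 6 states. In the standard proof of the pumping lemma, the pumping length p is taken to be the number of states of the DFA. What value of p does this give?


Pumping lemma for regular languages (standard proof):
Take p = |Q|, the number of DFA states.
Any string of length >= |Q| passes through |Q|+1 states while reading its first |Q| symbols,
so by pigeonhole some state repeats, giving the loop that can be pumped.
Here |Q| = 6
Therefore the proof uses p = 6

6


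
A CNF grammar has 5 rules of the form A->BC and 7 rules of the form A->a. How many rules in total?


CNF allows two rule forms:
  A -> BC (binary): 5 rules
  A -> a (terminal): 7 rules
Total = 5 + 7 = 12

12


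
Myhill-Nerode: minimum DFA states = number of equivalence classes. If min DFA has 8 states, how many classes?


Myhill-Nerode theorem:
Number of equivalence classes = number of states in minimal DFA
Minimal DFA states = 8
Therefore equivalence classes = 8

8


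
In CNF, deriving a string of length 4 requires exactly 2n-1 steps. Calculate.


Chomsky Normal Form derivation:
String length n = 4
Each step either:
  - Splits a nonterminal into two (n-1 such steps)
  - Converts a nonterminal to terminal (n such steps)
Total = (n-1) + n = 2n - 1
= 2(4) - 1
= 8 - 1
= 7

7


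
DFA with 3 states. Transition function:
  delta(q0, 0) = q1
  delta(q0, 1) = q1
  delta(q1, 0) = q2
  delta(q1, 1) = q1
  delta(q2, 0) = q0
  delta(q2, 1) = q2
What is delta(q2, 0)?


Looking up transition function:
delta(q2, 0) in the table
Row: q2, Column: 0
Result: q0

q0


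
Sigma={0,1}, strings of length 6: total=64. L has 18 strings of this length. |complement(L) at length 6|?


Alphabet: {0,1}
String length: 6
Total strings of length 6 = 2^6 = 64
Strings in L = 18
Complement = total - |L|
= 64 - 18
= 46

46


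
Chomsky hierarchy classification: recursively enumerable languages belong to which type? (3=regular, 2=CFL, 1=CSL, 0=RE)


Chomsky hierarchy levels:
  Type 3: Regular (DFA/NFA/regex)
  Type 2: Context-free (PDA)
  Type 1: Context-sensitive
  Type 0: Recursively enumerable (TM)
'recursively enumerable' corresponds to Type 0

0


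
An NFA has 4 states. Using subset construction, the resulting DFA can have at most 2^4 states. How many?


NFA has 4 states
Subset construction: each DFA state = subset of NFA states
Maximum subsets = 2^4
2^4 = 16

16


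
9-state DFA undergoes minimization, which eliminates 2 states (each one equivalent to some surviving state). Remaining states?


Original DFA: 9 states
Redundant states removed: 2
Minimized states = original - removed
= 9 - 2
= 7

7


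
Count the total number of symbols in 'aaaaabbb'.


String: 'aaaaabbb'
Counting characters:
  'a' appears 5 time(s)
  'b' appears 3 time(s)
Total length = 5 + 3 = 8

8


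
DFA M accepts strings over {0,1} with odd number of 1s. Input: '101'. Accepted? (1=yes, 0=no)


DFA has 2 states: q_even (start, accept=no) and q_odd
Processing string '101' character by character:
  Position 0: read '1', 1-count=1 -> q_odd
  Position 1: read '0', 1-count=1 -> q_odd (no change)
  Position 2: read '1', 1-count=2 -> q_even
Final state: q_even, total 1s = 2 (even); the DFA requires an odd count -> reject

0


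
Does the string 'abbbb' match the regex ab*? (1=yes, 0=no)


Pattern: ab*
String: 'abbbb'
Pattern requires: exactly one 'a' followed by zero or more 'b's
First char is 'a' -> OK
Rest 'bbbb': all b's? Yes
Result: 1

1


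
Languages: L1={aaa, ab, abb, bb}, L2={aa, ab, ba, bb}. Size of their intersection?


L1 = {aaa, ab, abb, bb}
L2 = {aa, ab, ba, bb}
Checking each string in L1 against L2:
  'aaa': in L2? No
  'ab': in L2? Yes
  'abb': in L2? No
  'bb': in L2? Yes
Intersection = {ab, bb}
|L1 ∩ L2| = 2

2


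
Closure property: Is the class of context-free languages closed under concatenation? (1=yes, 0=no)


CFL closure properties:
  Closed under: union, concatenation, Kleene star
  NOT closed under: intersection, complement
Operation 'concatenation' is in closed list -> Yes (closed)

1


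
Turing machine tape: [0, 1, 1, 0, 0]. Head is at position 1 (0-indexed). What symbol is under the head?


Tape: [0, 1, 1, 0, 0]
Positions: 0 1 2 3 4
Values:    0 1 1 0 0
Head at position 1
tape[1] = 1

1


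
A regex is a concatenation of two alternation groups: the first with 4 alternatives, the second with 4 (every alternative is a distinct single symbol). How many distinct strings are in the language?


First group: 4 alternatives
Second group: 4 alternatives
Concatenation: each choice from group 1 pairs with each from group 2
Total = 4 x 4 = 16

16


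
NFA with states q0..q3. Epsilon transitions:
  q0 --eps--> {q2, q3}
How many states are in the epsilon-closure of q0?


Starting from q0
Initialize closure = {q0}
Follow epsilon from q0 -> add q2
Follow epsilon from q0 -> add q3
Final closure: {q0, q2, q3}
Size = 3

3


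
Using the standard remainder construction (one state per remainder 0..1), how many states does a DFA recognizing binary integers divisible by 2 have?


Divisibility by 2 is tracked via the remainder mod 2: 0, 1, ..., 1
The construction assigns one state to each remainder
Number of remainders = 2

2


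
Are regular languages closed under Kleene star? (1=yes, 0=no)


Regular languages are closed under:
- Union (DFA product construction)
- Intersection (DFA product construction)
- Complement (swap accept/reject states)
- Concatenation (NFA construction)
- Kleene star (NFA construction)
Kleene star is in this list
Therefore: closed

1


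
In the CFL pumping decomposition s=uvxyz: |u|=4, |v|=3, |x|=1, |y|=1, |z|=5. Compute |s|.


|s| = |u| + |v| + |x| + |y| + |z|
= 4 + 3 + 1 + 1 + 5
= 7 + 1 + 6
= 8 + 6
= 14

14


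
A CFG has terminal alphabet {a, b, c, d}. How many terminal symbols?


Terminal symbols: a, b, c, d
Counting each: a (#1), b (#2), c (#3), d (#4)
Total = 4

4


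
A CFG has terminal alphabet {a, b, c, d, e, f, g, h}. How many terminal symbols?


Terminal symbols: a, b, c, d, e, f, g, h
Counting each: a (#1), b (#2), c (#3), d (#4), e (#5), f (#6), g (#7), h (#8)
Total = 8

8


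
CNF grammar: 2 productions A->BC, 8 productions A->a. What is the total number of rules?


CNF allows two rule forms:
  A -> BC (binary): 2 rules
  A -> a (terminal): 8 rules
Total = 2 + 8 = 10

10


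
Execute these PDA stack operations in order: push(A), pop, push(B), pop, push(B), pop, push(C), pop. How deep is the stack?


Tracing stack operations:
  push(A) -> stack = [A], depth=1
  pop -> removed A, stack = [], depth=0
  push(B) -> stack = [B], depth=1
  pop -> removed B, stack = [], depth=0
  push(B) -> stack = [B], depth=1
  pop -> removed B, stack = [], depth=0
  push(C) -> stack = [C], depth=1
  pop -> removed C, stack = [], depth=0
Final depth = 0

0


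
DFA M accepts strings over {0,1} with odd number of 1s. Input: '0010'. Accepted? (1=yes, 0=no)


DFA has 2 states: q_even (start, accept=no) and q_odd
Processing string '0010' character by character:
  Position 0: read '0', 1-count=0 -> q_even (no change)
  Position 1: read '0', 1-count=0 -> q_even (no change)
  Position 2: read '1', 1-count=1 -> q_odd
  Position 3: read '0', 1-count=1 -> q_odd (no change)
Final state: q_odd, total 1s = 1 (odd); the DFA requires an odd count -> accept

1


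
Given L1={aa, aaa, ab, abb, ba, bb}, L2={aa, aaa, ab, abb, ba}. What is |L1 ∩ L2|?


L1 = {aa, aaa, ab, abb, ba, bb}
L2 = {aa, aaa, ab, abb, ba}
Checking each string in L1 against L2:
  'aa': in L2? Yes
  'aaa': in L2? Yes
  'ab': in L2? Yes
  'abb': in L2? Yes
  'ba': in L2? Yes
  'bb': in L2? No
Intersection = {aa, aaa, ab, abb, ba}
|L1 ∩ L2| = 5

5


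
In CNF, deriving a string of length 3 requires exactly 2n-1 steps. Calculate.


Chomsky Normal Form derivation:
String length n = 3
Each step either:
  - Splits a nonterminal into two (n-1 such steps)
  - Converts a nonterminal to terminal (n such steps)
Total = (n-1) + n = 2n - 1
= 2(3) - 1
= 6 - 1
= 5

5


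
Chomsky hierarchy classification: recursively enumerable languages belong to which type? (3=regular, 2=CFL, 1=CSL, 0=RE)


Chomsky hierarchy levels:
  Type 3: Regular (DFA/NFA/regex)
  Type 2: Context-free (PDA)
  Type 1: Context-sensitive
  Type 0: Recursively enumerable (TM)
'recursively enumerable' corresponds to Type 0

0


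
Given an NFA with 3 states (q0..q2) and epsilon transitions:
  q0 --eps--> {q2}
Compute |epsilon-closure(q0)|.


Starting from q0
Initialize closure = {q0}
Follow epsilon from q0 -> add q2
Final closure: {q0, q2}
Size = 2

2


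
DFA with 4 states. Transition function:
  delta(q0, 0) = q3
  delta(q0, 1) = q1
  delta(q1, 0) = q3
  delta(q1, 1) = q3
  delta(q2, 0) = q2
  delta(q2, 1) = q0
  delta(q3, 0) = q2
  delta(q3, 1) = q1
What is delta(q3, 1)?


Looking up transition function:
delta(q3, 1) in the table
Row: q3, Column: 1
Result: q1

q1


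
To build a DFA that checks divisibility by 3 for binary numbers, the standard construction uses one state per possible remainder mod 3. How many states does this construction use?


Divisibility by 3 is tracked via the remainder mod 3: 0, 1, ..., 2
The construction assigns one state to each remainder
Number of remainders = 3

3


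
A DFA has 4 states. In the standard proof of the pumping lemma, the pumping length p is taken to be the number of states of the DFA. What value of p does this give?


Pumping lemma for regular languages (standard proof):
Take p = |Q|, the number of DFA states.
Any string of length >= |Q| passes through |Q|+1 states while reading its first |Q| symbols,
so by pigeonhole some state repeats, giving the loop that can be pumped.
Here |Q| = 4
Therefore the proof uses p = 4

4


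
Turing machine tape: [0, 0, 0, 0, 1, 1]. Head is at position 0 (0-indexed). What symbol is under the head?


Tape: [0, 0, 0, 0, 1, 1]
Positions: 0 1 2 3 4 5
Values:    0 0 0 0 1 1
Head at position 0
tape[0] = 0

0


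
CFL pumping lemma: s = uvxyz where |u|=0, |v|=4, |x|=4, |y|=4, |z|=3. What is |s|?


|s| = |u| + |v| + |x| + |y| + |z|
= 0 + 4 + 4 + 4 + 3
= 4 + 4 + 7
= 8 + 7
= 15

15


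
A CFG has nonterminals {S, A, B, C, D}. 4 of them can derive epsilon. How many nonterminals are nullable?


Nonterminals: {S, A, B, C, D}
A nonterminal is nullable if it can derive epsilon
Counting nullable nonterminals: 4
Total nullable = 4

4


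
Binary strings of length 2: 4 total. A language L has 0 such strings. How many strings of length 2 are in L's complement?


Alphabet: {0,1}
String length: 2
Total strings of length 2 = 2^2 = 4
Strings in L = 0
Complement = total - |L|
= 4 - 0
= 4

4


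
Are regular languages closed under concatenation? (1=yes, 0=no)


Regular languages are closed under:
- Union (DFA product construction)
- Intersection (DFA product construction)
- Complement (swap accept/reject states)
- Concatenation (NFA construction)
- Kleene star (NFA construction)
concatenation is in this list
Therefore: closed

1


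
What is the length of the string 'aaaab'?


String: 'aaaab'
Counting characters:
  'a' appears 4 time(s)
  'b' appears 1 time(s)
Total length = 4 + 1 = 5

5


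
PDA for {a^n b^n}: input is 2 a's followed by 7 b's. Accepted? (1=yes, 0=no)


Language requires equal numbers of a's and b's
PDA pushes for each 'a', pops for each 'b'
Number of a's = 2
Number of b's = 7
2 != 7 -> Reject

0


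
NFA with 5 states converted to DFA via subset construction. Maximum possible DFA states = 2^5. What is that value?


NFA has 5 states
Subset construction: each DFA state = subset of NFA states
Maximum subsets = 2^5
2^5 = 32

32


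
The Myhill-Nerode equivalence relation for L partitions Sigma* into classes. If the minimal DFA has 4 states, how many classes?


Myhill-Nerode theorem:
Number of equivalence classes = number of states in minimal DFA
Minimal DFA states = 4
Therefore equivalence classes = 4

4


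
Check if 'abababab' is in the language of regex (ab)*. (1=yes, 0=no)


Pattern: (ab)*
String: 'abababab'
Pattern requires: zero or more repetitions of 'ab'
Pairs: ['ab', 'ab', 'ab', 'ab']
All pairs are 'ab'? Yes
Result: 1

1


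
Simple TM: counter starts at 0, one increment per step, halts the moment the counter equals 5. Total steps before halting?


Counter starts at 0. Counting sequence:
  Step 1: counter = 1
  Step 2: counter = 2
  Step 3: counter = 3
  Step 4: counter = 4
  Step 5: counter = 5
Counter reached 5 -> halt
Total steps = 5

5


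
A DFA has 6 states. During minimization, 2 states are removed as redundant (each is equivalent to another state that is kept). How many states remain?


Original DFA: 6 states
Redundant states removed: 2
Minimized states = original - removed
= 6 - 2
= 4

4


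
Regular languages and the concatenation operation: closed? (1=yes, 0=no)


Regular languages are closed under all standard operations:
- Union: Yes (product construction)
- Intersection: Yes (product construction)
- Complement: Yes (swap accept/reject)
- Concatenation: Yes (NFA construction)
Operation: concatenation -> Closed

1


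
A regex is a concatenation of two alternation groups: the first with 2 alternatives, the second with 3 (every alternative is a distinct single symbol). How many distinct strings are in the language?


First group: 2 alternatives
Second group: 3 alternatives
Concatenation: each choice from group 1 pairs with each from group 2
Total = 2 x 3 = 6

6


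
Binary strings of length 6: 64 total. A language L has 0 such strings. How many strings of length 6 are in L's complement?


Alphabet: {0,1}
String length: 6
Total strings of length 6 = 2^6 = 64
Strings in L = 0
Complement = total - |L|
= 64 - 0
= 64

64


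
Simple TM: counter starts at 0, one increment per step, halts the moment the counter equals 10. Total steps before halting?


Counter starts at 0. Counting sequence:
  Step 1: counter = 1
  Step 2: counter = 2
  Step 3: counter = 3
  Step 4: counter = 4
  Step 5: counter = 5
  Step 6: counter = 6
  ...
  Step 10: counter = 10
Counter reached 10 -> halt
Total steps = 10

10


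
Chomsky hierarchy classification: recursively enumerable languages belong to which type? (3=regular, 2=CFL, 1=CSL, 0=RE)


Chomsky hierarchy levels:
  Type 3: Regular (DFA/NFA/regex)
  Type 2: Context-free (PDA)
  Type 1: Context-sensitive
  Type 0: Recursively enumerable (TM)
'recursively enumerable' corresponds to Type 0

0


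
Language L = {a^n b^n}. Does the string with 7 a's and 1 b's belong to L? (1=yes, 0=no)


Language requires equal numbers of a's and b's
PDA pushes for each 'a', pops for each 'b'
Number of a's = 7
Number of b's = 1
7 != 1 -> Reject

0


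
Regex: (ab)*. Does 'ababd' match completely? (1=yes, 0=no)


Pattern: (ab)*
String: 'ababd'
Pattern requires: zero or more repetitions of 'ab'
Length 5 is odd -> cannot be (ab)* -> no match
Result: 0

0


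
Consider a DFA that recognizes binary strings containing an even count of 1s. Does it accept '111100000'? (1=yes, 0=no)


DFA has 2 states: q_even (start, accept=yes) and q_odd
Processing string '111100000' character by character:
  Position 0: read '1', 1-count=1 -> q_odd
  Position 1: read '1', 1-count=2 -> q_even
  Position 2: read '1', 1-count=3 -> q_odd
  Position 3: read '1', 1-count=4 -> q_even
  Position 4: read '0', 1-count=4 -> q_even (no change)
  Position 5: read '0', 1-count=4 -> q_even (no change)
  Position 6: read '0', 1-count=4 -> q_even (no change)
  Position 7: read '0', 1-count=4 -> q_even (no change)
  Position 8: read '0', 1-count=4 -> q_even (no change)
Final state: q_even, total 1s = 4 (even); the DFA requires an even count -> accept

1


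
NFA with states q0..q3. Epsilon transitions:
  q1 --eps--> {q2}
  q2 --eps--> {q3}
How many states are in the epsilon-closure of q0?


Starting from q0
Initialize closure = {q0}
q0 has no outgoing epsilon transitions -> nothing to add
Final closure: {q0}
Size = 1

1


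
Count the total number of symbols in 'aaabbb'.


String: 'aaabbb'
Counting characters:
  'a' appears 3 time(s)
  'b' appears 3 time(s)
Total length = 3 + 3 = 6

6


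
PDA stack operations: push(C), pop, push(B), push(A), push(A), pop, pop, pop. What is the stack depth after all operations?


Tracing stack operations:
  push(C) -> stack = [C], depth=1
  pop -> removed C, stack = [], depth=0
  push(B) -> stack = [B], depth=1
  push(A) -> stack = [B,A], depth=2
  push(A) -> stack = [B,A,A], depth=3
  pop -> removed A, stack = [B,A], depth=2
  pop -> removed A, stack = [B], depth=1
  pop -> removed B, stack = [], depth=0
Final depth = 0

0


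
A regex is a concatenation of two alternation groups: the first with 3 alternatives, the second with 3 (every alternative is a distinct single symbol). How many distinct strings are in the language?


First group: 3 alternatives
Second group: 3 alternatives
Concatenation: each choice from group 1 pairs with each from group 2
Total = 3 x 3 = 9

9


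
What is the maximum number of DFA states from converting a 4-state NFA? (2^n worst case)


NFA has 4 states
Subset construction: each DFA state = subset of NFA states
Maximum subsets = 2^4
2^4 = 16

16


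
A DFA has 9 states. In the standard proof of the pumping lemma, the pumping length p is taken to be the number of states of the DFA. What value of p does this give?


Pumping lemma for regular languages (standard proof):
Take p = |Q|, the number of DFA states.
Any string of length >= |Q| passes through |Q|+1 states while reading its first |Q| symbols,
so by pigeonhole some state repeats, giving the loop that can be pumped.
Here |Q| = 9
Therefore the proof uses p = 9

9


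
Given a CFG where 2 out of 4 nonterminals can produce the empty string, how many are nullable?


Nonterminals: {S, A, B, C}
A nonterminal is nullable if it can derive epsilon
Counting nullable nonterminals: 2
Total nullable = 2

2


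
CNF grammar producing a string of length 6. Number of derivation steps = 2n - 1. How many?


Chomsky Normal Form derivation:
String length n = 6
Each step either:
  - Splits a nonterminal into two (n-1 such steps)
  - Converts a nonterminal to terminal (n such steps)
Total = (n-1) + n = 2n - 1
= 2(6) - 1
= 12 - 1
= 11

11


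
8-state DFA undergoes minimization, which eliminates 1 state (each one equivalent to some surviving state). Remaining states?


Original DFA: 8 states
Redundant states removed: 1
Minimized states = original - removed
= 8 - 1
= 7

7


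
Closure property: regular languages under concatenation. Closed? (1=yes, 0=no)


Regular languages are closed under:
- Union (DFA product construction)
- Intersection (DFA product construction)
- Complement (swap accept/reject states)
- Concatenation (NFA construction)
- Kleene star (NFA construction)
concatenation is in this list
Therefore: closed

1


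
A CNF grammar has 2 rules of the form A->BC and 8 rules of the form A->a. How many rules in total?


CNF allows two rule forms:
  A -> BC (binary): 2 rules
  A -> a (terminal): 8 rules
Total = 2 + 8 = 10

10
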